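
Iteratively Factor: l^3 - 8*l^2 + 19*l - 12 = (l - 3)*(l^2 - 5*l + 4) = (l - 4)*(l - 3)*(l - 1)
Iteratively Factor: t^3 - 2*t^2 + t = (t)*(t^2 - 2*t + 1) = t*(t - 1)*(t - 1)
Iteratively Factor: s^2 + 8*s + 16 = (s + 4)*(s + 4)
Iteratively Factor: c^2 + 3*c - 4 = (c - 1)*(c + 4)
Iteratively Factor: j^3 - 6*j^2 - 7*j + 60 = (j + 3)*(j^2 - 9*j + 20) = (j - 4)*(j + 3)*(j - 5)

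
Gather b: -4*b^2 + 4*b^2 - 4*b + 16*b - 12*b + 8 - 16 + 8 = 0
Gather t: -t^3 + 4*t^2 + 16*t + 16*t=-t^3 + 4*t^2 + 32*t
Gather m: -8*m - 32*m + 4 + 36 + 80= 120 - 40*m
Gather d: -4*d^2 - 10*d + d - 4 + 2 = -4*d^2 - 9*d - 2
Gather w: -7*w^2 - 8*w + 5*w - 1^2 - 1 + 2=-7*w^2 - 3*w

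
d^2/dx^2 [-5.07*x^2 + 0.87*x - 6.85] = -10.1400000000000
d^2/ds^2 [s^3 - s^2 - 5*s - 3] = 6*s - 2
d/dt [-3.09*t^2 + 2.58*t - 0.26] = 2.58 - 6.18*t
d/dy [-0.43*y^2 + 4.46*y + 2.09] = 4.46 - 0.86*y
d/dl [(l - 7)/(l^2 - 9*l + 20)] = (l^2 - 9*l - (l - 7)*(2*l - 9) + 20)/(l^2 - 9*l + 20)^2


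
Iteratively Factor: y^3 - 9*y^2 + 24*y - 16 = (y - 1)*(y^2 - 8*y + 16) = (y - 4)*(y - 1)*(y - 4)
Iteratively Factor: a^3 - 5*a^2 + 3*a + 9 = (a + 1)*(a^2 - 6*a + 9) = (a - 3)*(a + 1)*(a - 3)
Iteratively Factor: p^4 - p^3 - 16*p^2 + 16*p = (p)*(p^3 - p^2 - 16*p + 16) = p*(p + 4)*(p^2 - 5*p + 4) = p*(p - 4)*(p + 4)*(p - 1)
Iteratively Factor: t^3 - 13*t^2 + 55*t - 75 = (t - 5)*(t^2 - 8*t + 15) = (t - 5)*(t - 3)*(t - 5)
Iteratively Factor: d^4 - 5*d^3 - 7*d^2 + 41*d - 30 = (d - 2)*(d^3 - 3*d^2 - 13*d + 15) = (d - 5)*(d - 2)*(d^2 + 2*d - 3) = (d - 5)*(d - 2)*(d + 3)*(d - 1)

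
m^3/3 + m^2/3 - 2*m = m*(m/3 + 1)*(m - 2)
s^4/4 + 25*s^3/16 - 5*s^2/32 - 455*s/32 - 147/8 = (s/4 + 1)*(s - 3)*(s + 7/4)*(s + 7/2)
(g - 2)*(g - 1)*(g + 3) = g^3 - 7*g + 6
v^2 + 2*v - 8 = (v - 2)*(v + 4)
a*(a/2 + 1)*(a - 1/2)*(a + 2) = a^4/2 + 7*a^3/4 + a^2 - a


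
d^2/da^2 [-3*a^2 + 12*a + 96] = -6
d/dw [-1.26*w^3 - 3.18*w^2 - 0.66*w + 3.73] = -3.78*w^2 - 6.36*w - 0.66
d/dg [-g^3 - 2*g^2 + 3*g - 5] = -3*g^2 - 4*g + 3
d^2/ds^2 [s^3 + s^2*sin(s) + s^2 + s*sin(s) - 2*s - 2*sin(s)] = -s^2*sin(s) - s*sin(s) + 4*s*cos(s) + 6*s + 4*sin(s) + 2*cos(s) + 2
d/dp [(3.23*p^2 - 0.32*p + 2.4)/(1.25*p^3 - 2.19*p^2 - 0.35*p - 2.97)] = (-4.0375*p^4 + 0.8*p^3 - 10.8313*p^2 - 8.6742*p + 1.7904)/(1.5625*p^6 - 5.475*p^5 + 3.9211*p^4 - 5.892*p^3 + 13.1311*p^2 + 2.079*p + 8.8209)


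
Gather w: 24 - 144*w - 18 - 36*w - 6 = -180*w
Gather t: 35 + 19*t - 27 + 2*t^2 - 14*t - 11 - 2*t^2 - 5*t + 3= 0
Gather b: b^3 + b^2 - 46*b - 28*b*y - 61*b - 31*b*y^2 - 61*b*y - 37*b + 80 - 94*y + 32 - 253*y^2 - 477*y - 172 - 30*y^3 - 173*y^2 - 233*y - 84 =b^3 + b^2 + b*(-31*y^2 - 89*y - 144) - 30*y^3 - 426*y^2 - 804*y - 144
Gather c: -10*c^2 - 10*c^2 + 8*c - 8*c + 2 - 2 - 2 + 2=-20*c^2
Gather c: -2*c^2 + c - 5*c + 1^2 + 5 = -2*c^2 - 4*c + 6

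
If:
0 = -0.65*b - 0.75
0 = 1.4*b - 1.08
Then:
No Solution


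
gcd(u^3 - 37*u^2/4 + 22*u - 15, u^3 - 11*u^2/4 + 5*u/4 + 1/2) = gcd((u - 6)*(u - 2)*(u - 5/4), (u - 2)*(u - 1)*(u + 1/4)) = u - 2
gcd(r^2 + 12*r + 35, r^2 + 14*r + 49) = r + 7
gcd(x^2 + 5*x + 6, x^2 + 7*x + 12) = x + 3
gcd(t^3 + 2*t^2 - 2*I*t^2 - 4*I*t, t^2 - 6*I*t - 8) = t - 2*I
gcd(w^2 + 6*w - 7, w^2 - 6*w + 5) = w - 1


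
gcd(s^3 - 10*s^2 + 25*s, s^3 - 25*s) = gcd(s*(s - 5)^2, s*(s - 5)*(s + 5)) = s^2 - 5*s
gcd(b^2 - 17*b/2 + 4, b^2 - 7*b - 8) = b - 8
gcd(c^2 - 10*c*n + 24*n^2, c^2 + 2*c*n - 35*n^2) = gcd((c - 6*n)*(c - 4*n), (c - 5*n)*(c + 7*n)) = 1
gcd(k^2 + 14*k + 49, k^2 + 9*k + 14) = k + 7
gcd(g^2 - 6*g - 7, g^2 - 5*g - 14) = g - 7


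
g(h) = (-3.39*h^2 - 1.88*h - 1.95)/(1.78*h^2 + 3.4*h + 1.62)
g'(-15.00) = -0.01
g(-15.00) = -2.10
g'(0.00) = 1.37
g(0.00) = -1.20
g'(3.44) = -0.09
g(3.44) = -1.41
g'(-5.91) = -0.14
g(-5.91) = -2.50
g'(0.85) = -0.17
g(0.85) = -1.03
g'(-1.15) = -630.19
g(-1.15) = -66.69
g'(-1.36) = -72.77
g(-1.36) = -19.64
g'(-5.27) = -0.18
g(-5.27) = -2.60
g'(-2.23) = -3.36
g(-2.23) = -5.06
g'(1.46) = -0.18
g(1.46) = -1.15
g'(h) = (-6.78*h - 1.88)/(1.78*h^2 + 3.4*h + 1.62) + (-3.56*h - 3.4)*(-3.39*h^2 - 1.88*h - 1.95)/(1.78*h^2 + 3.4*h + 1.62)^2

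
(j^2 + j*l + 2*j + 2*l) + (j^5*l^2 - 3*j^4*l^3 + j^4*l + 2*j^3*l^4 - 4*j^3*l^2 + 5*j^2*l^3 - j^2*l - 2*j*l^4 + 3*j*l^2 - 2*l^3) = j^5*l^2 - 3*j^4*l^3 + j^4*l + 2*j^3*l^4 - 4*j^3*l^2 + 5*j^2*l^3 - j^2*l + j^2 - 2*j*l^4 + 3*j*l^2 + j*l + 2*j - 2*l^3 + 2*l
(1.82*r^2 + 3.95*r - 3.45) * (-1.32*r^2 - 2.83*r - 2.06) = -2.4024*r^4 - 10.3646*r^3 - 10.3737*r^2 + 1.6265*r + 7.107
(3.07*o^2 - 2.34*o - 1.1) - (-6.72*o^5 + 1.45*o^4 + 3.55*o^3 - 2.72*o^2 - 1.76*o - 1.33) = 6.72*o^5 - 1.45*o^4 - 3.55*o^3 + 5.79*o^2 - 0.58*o + 0.23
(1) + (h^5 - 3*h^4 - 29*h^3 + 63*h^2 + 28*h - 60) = h^5 - 3*h^4 - 29*h^3 + 63*h^2 + 28*h - 59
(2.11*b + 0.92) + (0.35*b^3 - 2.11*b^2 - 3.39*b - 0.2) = 0.35*b^3 - 2.11*b^2 - 1.28*b + 0.72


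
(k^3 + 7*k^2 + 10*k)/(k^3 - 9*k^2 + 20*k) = (k^2 + 7*k + 10)/(k^2 - 9*k + 20)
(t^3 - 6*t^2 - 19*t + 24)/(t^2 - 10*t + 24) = (t^3 - 6*t^2 - 19*t + 24)/(t^2 - 10*t + 24)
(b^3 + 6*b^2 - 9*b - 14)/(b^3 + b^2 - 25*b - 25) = (b^2 + 5*b - 14)/(b^2 - 25)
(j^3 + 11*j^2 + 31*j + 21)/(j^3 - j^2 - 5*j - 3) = (j^2 + 10*j + 21)/(j^2 - 2*j - 3)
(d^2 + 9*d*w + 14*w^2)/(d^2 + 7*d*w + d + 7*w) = (d + 2*w)/(d + 1)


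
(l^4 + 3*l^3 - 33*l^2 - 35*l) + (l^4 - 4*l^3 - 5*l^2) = 2*l^4 - l^3 - 38*l^2 - 35*l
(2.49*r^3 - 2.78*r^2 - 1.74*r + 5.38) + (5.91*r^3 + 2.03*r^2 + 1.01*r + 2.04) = 8.4*r^3 - 0.75*r^2 - 0.73*r + 7.42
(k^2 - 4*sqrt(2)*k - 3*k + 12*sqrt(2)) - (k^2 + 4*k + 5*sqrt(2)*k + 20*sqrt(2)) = -9*sqrt(2)*k - 7*k - 8*sqrt(2)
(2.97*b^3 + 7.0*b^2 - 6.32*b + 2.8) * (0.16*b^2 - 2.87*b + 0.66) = 0.4752*b^5 - 7.4039*b^4 - 19.141*b^3 + 23.2064*b^2 - 12.2072*b + 1.848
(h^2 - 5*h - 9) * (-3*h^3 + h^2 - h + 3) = -3*h^5 + 16*h^4 + 21*h^3 - h^2 - 6*h - 27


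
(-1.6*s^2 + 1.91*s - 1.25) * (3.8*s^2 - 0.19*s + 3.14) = -6.08*s^4 + 7.562*s^3 - 10.1369*s^2 + 6.2349*s - 3.925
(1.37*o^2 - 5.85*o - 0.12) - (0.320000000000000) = 1.37*o^2 - 5.85*o - 0.44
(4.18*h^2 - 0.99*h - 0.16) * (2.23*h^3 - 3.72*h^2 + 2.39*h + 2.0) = 9.3214*h^5 - 17.7573*h^4 + 13.3162*h^3 + 6.5891*h^2 - 2.3624*h - 0.32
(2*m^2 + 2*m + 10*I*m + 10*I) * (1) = 2*m^2 + 2*m + 10*I*m + 10*I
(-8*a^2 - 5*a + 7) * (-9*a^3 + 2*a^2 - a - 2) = 72*a^5 + 29*a^4 - 65*a^3 + 35*a^2 + 3*a - 14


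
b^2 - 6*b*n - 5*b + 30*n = (b - 5)*(b - 6*n)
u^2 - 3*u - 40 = (u - 8)*(u + 5)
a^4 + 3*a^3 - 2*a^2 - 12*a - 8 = (a - 2)*(a + 1)*(a + 2)^2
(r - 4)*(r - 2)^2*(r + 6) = r^4 - 2*r^3 - 28*r^2 + 104*r - 96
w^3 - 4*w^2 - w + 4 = (w - 4)*(w - 1)*(w + 1)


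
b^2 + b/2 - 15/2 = (b - 5/2)*(b + 3)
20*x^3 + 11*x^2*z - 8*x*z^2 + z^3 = (-5*x + z)*(-4*x + z)*(x + z)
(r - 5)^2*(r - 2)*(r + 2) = r^4 - 10*r^3 + 21*r^2 + 40*r - 100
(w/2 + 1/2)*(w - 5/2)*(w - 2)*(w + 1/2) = w^4/2 - 3*w^3/2 - 5*w^2/8 + 21*w/8 + 5/4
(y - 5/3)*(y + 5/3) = y^2 - 25/9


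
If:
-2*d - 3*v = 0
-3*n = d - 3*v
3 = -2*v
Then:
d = 9/4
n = -9/4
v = -3/2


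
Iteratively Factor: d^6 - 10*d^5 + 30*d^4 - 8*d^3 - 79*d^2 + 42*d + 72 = (d + 1)*(d^5 - 11*d^4 + 41*d^3 - 49*d^2 - 30*d + 72) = (d - 4)*(d + 1)*(d^4 - 7*d^3 + 13*d^2 + 3*d - 18) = (d - 4)*(d - 3)*(d + 1)*(d^3 - 4*d^2 + d + 6) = (d - 4)*(d - 3)^2*(d + 1)*(d^2 - d - 2) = (d - 4)*(d - 3)^2*(d + 1)^2*(d - 2)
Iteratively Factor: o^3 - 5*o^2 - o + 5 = (o + 1)*(o^2 - 6*o + 5) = (o - 1)*(o + 1)*(o - 5)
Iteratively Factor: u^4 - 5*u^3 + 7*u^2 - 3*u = (u)*(u^3 - 5*u^2 + 7*u - 3) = u*(u - 1)*(u^2 - 4*u + 3) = u*(u - 1)^2*(u - 3)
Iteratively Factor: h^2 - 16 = (h + 4)*(h - 4)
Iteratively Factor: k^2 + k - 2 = (k + 2)*(k - 1)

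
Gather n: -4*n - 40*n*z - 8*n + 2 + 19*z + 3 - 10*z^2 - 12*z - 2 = n*(-40*z - 12) - 10*z^2 + 7*z + 3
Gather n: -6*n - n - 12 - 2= -7*n - 14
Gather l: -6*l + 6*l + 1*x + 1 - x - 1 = 0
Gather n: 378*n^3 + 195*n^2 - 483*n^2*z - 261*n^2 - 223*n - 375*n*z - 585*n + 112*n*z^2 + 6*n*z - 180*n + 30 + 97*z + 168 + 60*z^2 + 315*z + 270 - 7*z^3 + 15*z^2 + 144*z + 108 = 378*n^3 + n^2*(-483*z - 66) + n*(112*z^2 - 369*z - 988) - 7*z^3 + 75*z^2 + 556*z + 576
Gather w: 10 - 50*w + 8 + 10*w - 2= 16 - 40*w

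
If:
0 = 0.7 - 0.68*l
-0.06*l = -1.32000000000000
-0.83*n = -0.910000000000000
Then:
No Solution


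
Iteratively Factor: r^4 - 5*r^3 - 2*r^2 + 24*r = (r - 3)*(r^3 - 2*r^2 - 8*r) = (r - 3)*(r + 2)*(r^2 - 4*r) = (r - 4)*(r - 3)*(r + 2)*(r)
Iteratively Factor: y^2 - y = (y)*(y - 1)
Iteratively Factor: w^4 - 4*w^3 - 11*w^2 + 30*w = (w - 2)*(w^3 - 2*w^2 - 15*w) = (w - 2)*(w + 3)*(w^2 - 5*w) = w*(w - 2)*(w + 3)*(w - 5)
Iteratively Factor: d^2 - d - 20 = (d + 4)*(d - 5)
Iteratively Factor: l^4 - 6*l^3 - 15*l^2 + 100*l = (l)*(l^3 - 6*l^2 - 15*l + 100) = l*(l - 5)*(l^2 - l - 20) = l*(l - 5)^2*(l + 4)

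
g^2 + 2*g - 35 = (g - 5)*(g + 7)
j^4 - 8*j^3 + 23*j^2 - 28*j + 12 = (j - 3)*(j - 2)^2*(j - 1)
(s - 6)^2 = s^2 - 12*s + 36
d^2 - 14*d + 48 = (d - 8)*(d - 6)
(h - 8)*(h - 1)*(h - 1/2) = h^3 - 19*h^2/2 + 25*h/2 - 4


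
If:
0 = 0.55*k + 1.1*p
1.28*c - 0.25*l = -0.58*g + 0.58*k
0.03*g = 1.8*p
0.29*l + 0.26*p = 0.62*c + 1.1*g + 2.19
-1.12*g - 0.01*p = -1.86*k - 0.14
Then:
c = 2.59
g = 0.12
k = -0.00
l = 13.53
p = 0.00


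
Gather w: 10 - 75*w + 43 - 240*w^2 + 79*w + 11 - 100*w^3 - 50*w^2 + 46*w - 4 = -100*w^3 - 290*w^2 + 50*w + 60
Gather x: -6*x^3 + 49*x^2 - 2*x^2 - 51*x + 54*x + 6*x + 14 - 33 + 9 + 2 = -6*x^3 + 47*x^2 + 9*x - 8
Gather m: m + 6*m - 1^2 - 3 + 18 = 7*m + 14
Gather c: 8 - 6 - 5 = -3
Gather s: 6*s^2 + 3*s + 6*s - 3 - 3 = 6*s^2 + 9*s - 6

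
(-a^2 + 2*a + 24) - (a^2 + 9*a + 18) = -2*a^2 - 7*a + 6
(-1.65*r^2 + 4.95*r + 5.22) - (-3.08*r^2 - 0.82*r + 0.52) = 1.43*r^2 + 5.77*r + 4.7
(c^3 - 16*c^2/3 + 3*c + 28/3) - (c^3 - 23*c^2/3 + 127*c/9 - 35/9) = 7*c^2/3 - 100*c/9 + 119/9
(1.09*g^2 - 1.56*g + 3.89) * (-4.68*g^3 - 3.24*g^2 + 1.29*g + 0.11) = -5.1012*g^5 + 3.7692*g^4 - 11.7447*g^3 - 14.4961*g^2 + 4.8465*g + 0.4279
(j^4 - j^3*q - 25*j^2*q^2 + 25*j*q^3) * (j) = j^5 - j^4*q - 25*j^3*q^2 + 25*j^2*q^3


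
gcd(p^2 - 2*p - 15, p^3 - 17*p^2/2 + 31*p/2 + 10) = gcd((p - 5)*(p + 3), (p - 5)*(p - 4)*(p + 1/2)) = p - 5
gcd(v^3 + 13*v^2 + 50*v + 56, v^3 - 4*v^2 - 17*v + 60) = v + 4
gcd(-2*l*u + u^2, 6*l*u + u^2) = u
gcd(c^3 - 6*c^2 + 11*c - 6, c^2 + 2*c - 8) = c - 2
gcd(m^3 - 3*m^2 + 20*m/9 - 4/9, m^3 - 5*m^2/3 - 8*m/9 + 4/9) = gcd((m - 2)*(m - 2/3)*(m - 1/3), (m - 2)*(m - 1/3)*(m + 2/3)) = m^2 - 7*m/3 + 2/3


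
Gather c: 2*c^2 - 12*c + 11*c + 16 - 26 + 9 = 2*c^2 - c - 1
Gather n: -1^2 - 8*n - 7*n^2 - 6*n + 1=-7*n^2 - 14*n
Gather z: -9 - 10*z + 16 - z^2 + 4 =-z^2 - 10*z + 11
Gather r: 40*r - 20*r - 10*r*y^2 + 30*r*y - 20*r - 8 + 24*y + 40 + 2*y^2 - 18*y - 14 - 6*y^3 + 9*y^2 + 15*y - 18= r*(-10*y^2 + 30*y) - 6*y^3 + 11*y^2 + 21*y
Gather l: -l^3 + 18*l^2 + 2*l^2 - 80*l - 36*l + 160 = -l^3 + 20*l^2 - 116*l + 160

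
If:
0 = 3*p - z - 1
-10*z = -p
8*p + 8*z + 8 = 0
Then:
No Solution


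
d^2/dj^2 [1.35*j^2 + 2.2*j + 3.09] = 2.70000000000000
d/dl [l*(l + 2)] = 2*l + 2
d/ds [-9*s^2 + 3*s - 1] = 3 - 18*s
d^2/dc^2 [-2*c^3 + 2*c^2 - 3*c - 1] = 4 - 12*c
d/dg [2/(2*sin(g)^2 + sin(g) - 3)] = -2*(4*sin(g) + 1)*cos(g)/(-sin(g) + cos(2*g) + 2)^2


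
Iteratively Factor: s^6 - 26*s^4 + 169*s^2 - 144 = (s - 1)*(s^5 + s^4 - 25*s^3 - 25*s^2 + 144*s + 144) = (s - 1)*(s + 3)*(s^4 - 2*s^3 - 19*s^2 + 32*s + 48) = (s - 3)*(s - 1)*(s + 3)*(s^3 + s^2 - 16*s - 16) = (s - 4)*(s - 3)*(s - 1)*(s + 3)*(s^2 + 5*s + 4) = (s - 4)*(s - 3)*(s - 1)*(s + 1)*(s + 3)*(s + 4)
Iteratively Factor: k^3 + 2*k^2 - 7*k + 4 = (k - 1)*(k^2 + 3*k - 4) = (k - 1)^2*(k + 4)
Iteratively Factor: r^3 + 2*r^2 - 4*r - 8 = (r + 2)*(r^2 - 4) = (r - 2)*(r + 2)*(r + 2)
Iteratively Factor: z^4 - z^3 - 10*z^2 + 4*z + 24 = (z - 2)*(z^3 + z^2 - 8*z - 12) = (z - 2)*(z + 2)*(z^2 - z - 6) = (z - 2)*(z + 2)^2*(z - 3)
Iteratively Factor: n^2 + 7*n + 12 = (n + 3)*(n + 4)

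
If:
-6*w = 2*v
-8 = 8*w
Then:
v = 3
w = -1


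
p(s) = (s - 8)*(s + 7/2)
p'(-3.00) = -10.50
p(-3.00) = -5.50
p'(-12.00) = -28.50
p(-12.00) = 170.00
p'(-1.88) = -8.26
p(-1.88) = -16.01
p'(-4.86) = -14.22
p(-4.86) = 17.49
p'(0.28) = -3.94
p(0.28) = -29.18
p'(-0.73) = -5.96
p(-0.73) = -24.18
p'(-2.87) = -10.24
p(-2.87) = -6.85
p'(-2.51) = -9.52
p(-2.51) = -10.40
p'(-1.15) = -6.80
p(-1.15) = -21.50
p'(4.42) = 4.34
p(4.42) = -28.35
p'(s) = 2*s - 9/2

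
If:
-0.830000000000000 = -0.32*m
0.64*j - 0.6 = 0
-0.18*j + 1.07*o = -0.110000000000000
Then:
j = 0.94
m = 2.59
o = 0.05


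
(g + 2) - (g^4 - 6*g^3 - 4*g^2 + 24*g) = -g^4 + 6*g^3 + 4*g^2 - 23*g + 2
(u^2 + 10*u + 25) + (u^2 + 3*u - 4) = 2*u^2 + 13*u + 21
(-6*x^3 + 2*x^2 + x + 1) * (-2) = 12*x^3 - 4*x^2 - 2*x - 2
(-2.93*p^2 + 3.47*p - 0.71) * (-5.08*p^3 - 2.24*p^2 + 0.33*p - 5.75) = 14.8844*p^5 - 11.0644*p^4 - 5.1329*p^3 + 19.583*p^2 - 20.1868*p + 4.0825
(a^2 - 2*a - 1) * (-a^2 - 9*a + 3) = -a^4 - 7*a^3 + 22*a^2 + 3*a - 3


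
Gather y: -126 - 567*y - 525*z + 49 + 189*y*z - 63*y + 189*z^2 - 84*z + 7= y*(189*z - 630) + 189*z^2 - 609*z - 70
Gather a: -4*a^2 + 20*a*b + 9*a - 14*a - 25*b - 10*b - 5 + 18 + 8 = -4*a^2 + a*(20*b - 5) - 35*b + 21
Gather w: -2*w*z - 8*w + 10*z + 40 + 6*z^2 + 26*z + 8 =w*(-2*z - 8) + 6*z^2 + 36*z + 48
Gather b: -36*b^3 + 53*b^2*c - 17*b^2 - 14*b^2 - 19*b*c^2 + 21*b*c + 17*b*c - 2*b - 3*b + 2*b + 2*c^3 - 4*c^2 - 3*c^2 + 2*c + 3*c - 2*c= -36*b^3 + b^2*(53*c - 31) + b*(-19*c^2 + 38*c - 3) + 2*c^3 - 7*c^2 + 3*c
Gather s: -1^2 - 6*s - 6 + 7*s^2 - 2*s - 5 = 7*s^2 - 8*s - 12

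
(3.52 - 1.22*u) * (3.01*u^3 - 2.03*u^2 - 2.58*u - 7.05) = -3.6722*u^4 + 13.0718*u^3 - 3.998*u^2 - 0.480600000000001*u - 24.816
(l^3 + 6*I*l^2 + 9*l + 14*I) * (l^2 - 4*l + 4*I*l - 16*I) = l^5 - 4*l^4 + 10*I*l^4 - 15*l^3 - 40*I*l^3 + 60*l^2 + 50*I*l^2 - 56*l - 200*I*l + 224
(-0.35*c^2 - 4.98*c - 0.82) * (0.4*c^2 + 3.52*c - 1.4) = -0.14*c^4 - 3.224*c^3 - 17.3676*c^2 + 4.0856*c + 1.148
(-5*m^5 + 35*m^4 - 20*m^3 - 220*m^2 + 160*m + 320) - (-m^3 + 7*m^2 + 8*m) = -5*m^5 + 35*m^4 - 19*m^3 - 227*m^2 + 152*m + 320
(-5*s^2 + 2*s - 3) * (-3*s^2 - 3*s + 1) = 15*s^4 + 9*s^3 - 2*s^2 + 11*s - 3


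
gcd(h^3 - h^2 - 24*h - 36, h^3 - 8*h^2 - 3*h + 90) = h^2 - 3*h - 18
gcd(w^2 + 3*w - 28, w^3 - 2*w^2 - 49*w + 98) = w + 7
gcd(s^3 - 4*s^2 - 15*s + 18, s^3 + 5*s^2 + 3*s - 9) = s^2 + 2*s - 3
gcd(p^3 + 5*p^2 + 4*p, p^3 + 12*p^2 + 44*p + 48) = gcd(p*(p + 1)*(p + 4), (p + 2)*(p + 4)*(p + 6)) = p + 4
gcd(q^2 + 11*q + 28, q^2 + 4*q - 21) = q + 7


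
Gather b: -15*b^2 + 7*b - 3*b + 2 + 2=-15*b^2 + 4*b + 4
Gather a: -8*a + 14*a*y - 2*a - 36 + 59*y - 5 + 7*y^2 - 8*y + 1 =a*(14*y - 10) + 7*y^2 + 51*y - 40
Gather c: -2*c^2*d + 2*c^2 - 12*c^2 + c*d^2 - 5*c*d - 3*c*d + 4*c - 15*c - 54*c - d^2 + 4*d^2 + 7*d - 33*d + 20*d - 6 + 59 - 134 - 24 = c^2*(-2*d - 10) + c*(d^2 - 8*d - 65) + 3*d^2 - 6*d - 105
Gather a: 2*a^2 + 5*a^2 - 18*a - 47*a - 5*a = 7*a^2 - 70*a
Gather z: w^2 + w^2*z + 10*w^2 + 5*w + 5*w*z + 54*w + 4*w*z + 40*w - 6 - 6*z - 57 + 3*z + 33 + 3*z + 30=11*w^2 + 99*w + z*(w^2 + 9*w)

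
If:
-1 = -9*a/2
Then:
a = 2/9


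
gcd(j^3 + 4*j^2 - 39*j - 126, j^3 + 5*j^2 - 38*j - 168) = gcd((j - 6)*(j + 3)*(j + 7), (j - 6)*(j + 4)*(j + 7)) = j^2 + j - 42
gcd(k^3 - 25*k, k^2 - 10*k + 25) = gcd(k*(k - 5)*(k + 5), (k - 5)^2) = k - 5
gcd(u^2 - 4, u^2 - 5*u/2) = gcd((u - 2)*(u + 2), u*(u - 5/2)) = 1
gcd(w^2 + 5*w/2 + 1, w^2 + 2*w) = w + 2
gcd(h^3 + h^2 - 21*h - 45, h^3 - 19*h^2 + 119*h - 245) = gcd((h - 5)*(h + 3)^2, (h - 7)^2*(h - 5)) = h - 5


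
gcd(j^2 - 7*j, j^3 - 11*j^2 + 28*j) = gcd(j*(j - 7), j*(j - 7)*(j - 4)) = j^2 - 7*j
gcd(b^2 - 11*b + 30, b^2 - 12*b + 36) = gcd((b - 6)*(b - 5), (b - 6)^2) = b - 6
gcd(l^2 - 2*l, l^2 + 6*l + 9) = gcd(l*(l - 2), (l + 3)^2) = 1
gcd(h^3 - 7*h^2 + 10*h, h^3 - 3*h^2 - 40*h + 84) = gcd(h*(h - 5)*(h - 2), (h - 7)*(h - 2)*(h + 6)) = h - 2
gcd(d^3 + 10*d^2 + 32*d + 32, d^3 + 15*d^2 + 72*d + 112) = d^2 + 8*d + 16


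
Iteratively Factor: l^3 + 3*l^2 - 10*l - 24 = (l + 4)*(l^2 - l - 6) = (l - 3)*(l + 4)*(l + 2)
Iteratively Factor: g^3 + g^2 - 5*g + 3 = (g + 3)*(g^2 - 2*g + 1) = (g - 1)*(g + 3)*(g - 1)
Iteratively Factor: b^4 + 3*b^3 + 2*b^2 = (b + 1)*(b^3 + 2*b^2) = b*(b + 1)*(b^2 + 2*b) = b*(b + 1)*(b + 2)*(b)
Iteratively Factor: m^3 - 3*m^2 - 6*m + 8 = (m + 2)*(m^2 - 5*m + 4) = (m - 1)*(m + 2)*(m - 4)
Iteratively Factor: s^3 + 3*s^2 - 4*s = (s - 1)*(s^2 + 4*s) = (s - 1)*(s + 4)*(s)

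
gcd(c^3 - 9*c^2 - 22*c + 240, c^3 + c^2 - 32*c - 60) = c^2 - c - 30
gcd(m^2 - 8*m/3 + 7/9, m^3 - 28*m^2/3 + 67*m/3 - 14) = m - 7/3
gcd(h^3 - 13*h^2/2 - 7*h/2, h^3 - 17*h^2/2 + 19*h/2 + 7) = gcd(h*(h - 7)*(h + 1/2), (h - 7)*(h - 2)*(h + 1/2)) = h^2 - 13*h/2 - 7/2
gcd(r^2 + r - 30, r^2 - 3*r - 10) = r - 5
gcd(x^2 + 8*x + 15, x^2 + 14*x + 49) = 1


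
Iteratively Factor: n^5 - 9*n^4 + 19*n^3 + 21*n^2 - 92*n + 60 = (n + 2)*(n^4 - 11*n^3 + 41*n^2 - 61*n + 30) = (n - 2)*(n + 2)*(n^3 - 9*n^2 + 23*n - 15) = (n - 3)*(n - 2)*(n + 2)*(n^2 - 6*n + 5) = (n - 5)*(n - 3)*(n - 2)*(n + 2)*(n - 1)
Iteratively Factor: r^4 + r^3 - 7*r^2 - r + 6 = (r + 3)*(r^3 - 2*r^2 - r + 2) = (r - 2)*(r + 3)*(r^2 - 1) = (r - 2)*(r + 1)*(r + 3)*(r - 1)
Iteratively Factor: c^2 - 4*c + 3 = (c - 1)*(c - 3)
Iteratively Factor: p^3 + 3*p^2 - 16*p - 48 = (p + 3)*(p^2 - 16) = (p + 3)*(p + 4)*(p - 4)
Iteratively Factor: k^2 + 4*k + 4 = (k + 2)*(k + 2)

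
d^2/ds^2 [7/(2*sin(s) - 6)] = 7*(-3*sin(s) + cos(s)^2 + 1)/(2*(sin(s) - 3)^3)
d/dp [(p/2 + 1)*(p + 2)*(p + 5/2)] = (p/2 + 1)*(3*p + 7)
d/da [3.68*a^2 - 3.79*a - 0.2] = 7.36*a - 3.79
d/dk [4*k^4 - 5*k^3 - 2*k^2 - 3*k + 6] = 16*k^3 - 15*k^2 - 4*k - 3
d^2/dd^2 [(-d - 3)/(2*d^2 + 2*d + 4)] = (-(d + 3)*(2*d + 1)^2 + (3*d + 4)*(d^2 + d + 2))/(d^2 + d + 2)^3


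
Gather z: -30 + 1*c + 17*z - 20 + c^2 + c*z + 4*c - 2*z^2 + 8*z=c^2 + 5*c - 2*z^2 + z*(c + 25) - 50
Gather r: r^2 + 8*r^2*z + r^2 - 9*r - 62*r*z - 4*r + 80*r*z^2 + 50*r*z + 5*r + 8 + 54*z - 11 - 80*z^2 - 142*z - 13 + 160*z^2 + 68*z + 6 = r^2*(8*z + 2) + r*(80*z^2 - 12*z - 8) + 80*z^2 - 20*z - 10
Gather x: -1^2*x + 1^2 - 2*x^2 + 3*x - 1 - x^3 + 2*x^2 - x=-x^3 + x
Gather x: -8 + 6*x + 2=6*x - 6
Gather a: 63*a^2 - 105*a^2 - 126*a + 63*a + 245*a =-42*a^2 + 182*a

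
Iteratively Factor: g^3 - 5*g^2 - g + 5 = (g + 1)*(g^2 - 6*g + 5) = (g - 5)*(g + 1)*(g - 1)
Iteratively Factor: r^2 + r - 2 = (r + 2)*(r - 1)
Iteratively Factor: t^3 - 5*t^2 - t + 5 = (t + 1)*(t^2 - 6*t + 5) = (t - 1)*(t + 1)*(t - 5)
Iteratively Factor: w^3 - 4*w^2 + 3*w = (w)*(w^2 - 4*w + 3) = w*(w - 3)*(w - 1)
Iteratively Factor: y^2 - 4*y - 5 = (y - 5)*(y + 1)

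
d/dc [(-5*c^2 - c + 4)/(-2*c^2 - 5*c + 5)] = (23*c^2 - 34*c + 15)/(4*c^4 + 20*c^3 + 5*c^2 - 50*c + 25)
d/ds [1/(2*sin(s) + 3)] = -2*cos(s)/(2*sin(s) + 3)^2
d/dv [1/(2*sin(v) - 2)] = -cos(v)/(2*(sin(v) - 1)^2)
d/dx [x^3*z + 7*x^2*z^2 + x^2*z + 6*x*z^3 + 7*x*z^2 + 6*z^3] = z*(3*x^2 + 14*x*z + 2*x + 6*z^2 + 7*z)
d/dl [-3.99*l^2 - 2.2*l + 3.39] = -7.98*l - 2.2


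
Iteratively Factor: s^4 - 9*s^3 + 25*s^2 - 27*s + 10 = (s - 5)*(s^3 - 4*s^2 + 5*s - 2) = (s - 5)*(s - 1)*(s^2 - 3*s + 2) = (s - 5)*(s - 1)^2*(s - 2)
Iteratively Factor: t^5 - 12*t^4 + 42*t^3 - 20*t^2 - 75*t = (t)*(t^4 - 12*t^3 + 42*t^2 - 20*t - 75) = t*(t - 5)*(t^3 - 7*t^2 + 7*t + 15) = t*(t - 5)*(t - 3)*(t^2 - 4*t - 5) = t*(t - 5)*(t - 3)*(t + 1)*(t - 5)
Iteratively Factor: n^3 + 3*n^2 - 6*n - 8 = (n + 1)*(n^2 + 2*n - 8) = (n + 1)*(n + 4)*(n - 2)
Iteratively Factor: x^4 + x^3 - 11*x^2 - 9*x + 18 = (x - 3)*(x^3 + 4*x^2 + x - 6) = (x - 3)*(x + 3)*(x^2 + x - 2) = (x - 3)*(x - 1)*(x + 3)*(x + 2)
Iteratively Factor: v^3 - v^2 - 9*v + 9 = (v - 3)*(v^2 + 2*v - 3) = (v - 3)*(v - 1)*(v + 3)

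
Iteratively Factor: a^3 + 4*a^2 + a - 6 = (a - 1)*(a^2 + 5*a + 6) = (a - 1)*(a + 3)*(a + 2)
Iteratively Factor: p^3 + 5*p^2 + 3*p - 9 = (p - 1)*(p^2 + 6*p + 9) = (p - 1)*(p + 3)*(p + 3)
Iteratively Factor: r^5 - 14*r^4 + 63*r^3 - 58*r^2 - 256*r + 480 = (r - 4)*(r^4 - 10*r^3 + 23*r^2 + 34*r - 120) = (r - 4)*(r - 3)*(r^3 - 7*r^2 + 2*r + 40) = (r - 5)*(r - 4)*(r - 3)*(r^2 - 2*r - 8) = (r - 5)*(r - 4)^2*(r - 3)*(r + 2)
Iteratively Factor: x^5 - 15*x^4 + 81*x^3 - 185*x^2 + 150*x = (x - 3)*(x^4 - 12*x^3 + 45*x^2 - 50*x) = x*(x - 3)*(x^3 - 12*x^2 + 45*x - 50) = x*(x - 3)*(x - 2)*(x^2 - 10*x + 25) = x*(x - 5)*(x - 3)*(x - 2)*(x - 5)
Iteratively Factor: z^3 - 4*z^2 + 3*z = (z - 3)*(z^2 - z) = (z - 3)*(z - 1)*(z)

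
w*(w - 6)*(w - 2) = w^3 - 8*w^2 + 12*w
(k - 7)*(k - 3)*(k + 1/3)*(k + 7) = k^4 - 8*k^3/3 - 50*k^2 + 392*k/3 + 49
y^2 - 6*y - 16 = (y - 8)*(y + 2)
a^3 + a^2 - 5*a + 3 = (a - 1)^2*(a + 3)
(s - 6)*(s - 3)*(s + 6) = s^3 - 3*s^2 - 36*s + 108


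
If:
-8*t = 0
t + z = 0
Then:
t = 0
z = 0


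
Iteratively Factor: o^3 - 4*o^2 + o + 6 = (o + 1)*(o^2 - 5*o + 6) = (o - 2)*(o + 1)*(o - 3)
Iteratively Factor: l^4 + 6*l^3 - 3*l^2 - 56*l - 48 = (l + 4)*(l^3 + 2*l^2 - 11*l - 12) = (l + 4)^2*(l^2 - 2*l - 3) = (l + 1)*(l + 4)^2*(l - 3)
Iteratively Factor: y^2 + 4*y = (y)*(y + 4)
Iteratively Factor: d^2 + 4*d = (d)*(d + 4)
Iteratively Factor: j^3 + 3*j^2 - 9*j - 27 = (j + 3)*(j^2 - 9) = (j + 3)^2*(j - 3)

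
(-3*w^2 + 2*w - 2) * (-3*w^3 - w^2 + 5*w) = 9*w^5 - 3*w^4 - 11*w^3 + 12*w^2 - 10*w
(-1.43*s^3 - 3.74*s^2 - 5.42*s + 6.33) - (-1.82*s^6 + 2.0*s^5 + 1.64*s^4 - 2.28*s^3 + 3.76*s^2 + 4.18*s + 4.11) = 1.82*s^6 - 2.0*s^5 - 1.64*s^4 + 0.85*s^3 - 7.5*s^2 - 9.6*s + 2.22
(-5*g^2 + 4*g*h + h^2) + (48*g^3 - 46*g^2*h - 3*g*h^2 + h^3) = 48*g^3 - 46*g^2*h - 5*g^2 - 3*g*h^2 + 4*g*h + h^3 + h^2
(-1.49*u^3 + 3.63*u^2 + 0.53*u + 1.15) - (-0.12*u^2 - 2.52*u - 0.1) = -1.49*u^3 + 3.75*u^2 + 3.05*u + 1.25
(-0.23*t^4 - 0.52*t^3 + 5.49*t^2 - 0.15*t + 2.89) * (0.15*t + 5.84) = -0.0345*t^5 - 1.4212*t^4 - 2.2133*t^3 + 32.0391*t^2 - 0.4425*t + 16.8776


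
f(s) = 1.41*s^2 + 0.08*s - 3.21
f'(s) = 2.82*s + 0.08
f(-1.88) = 1.62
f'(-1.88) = -5.22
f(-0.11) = -3.20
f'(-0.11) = -0.23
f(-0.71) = -2.56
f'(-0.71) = -1.92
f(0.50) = -2.82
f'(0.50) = 1.49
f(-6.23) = 51.02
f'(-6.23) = -17.49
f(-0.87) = -2.21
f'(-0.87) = -2.37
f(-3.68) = 15.59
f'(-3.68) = -10.30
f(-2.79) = 7.54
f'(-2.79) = -7.79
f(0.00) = -3.21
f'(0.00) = 0.08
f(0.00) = -3.21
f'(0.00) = 0.08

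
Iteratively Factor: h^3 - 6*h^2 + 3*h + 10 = (h + 1)*(h^2 - 7*h + 10) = (h - 2)*(h + 1)*(h - 5)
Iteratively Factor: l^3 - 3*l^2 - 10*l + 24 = (l - 2)*(l^2 - l - 12) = (l - 4)*(l - 2)*(l + 3)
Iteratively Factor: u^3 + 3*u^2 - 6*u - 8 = (u + 1)*(u^2 + 2*u - 8) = (u - 2)*(u + 1)*(u + 4)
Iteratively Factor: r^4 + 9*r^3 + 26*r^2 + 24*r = (r + 4)*(r^3 + 5*r^2 + 6*r) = (r + 3)*(r + 4)*(r^2 + 2*r) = (r + 2)*(r + 3)*(r + 4)*(r)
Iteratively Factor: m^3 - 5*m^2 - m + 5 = (m - 5)*(m^2 - 1) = (m - 5)*(m + 1)*(m - 1)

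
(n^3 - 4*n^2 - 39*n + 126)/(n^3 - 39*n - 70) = (n^2 + 3*n - 18)/(n^2 + 7*n + 10)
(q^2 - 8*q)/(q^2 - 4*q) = (q - 8)/(q - 4)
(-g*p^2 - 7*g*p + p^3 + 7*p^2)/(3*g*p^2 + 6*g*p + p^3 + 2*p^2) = (-g*p - 7*g + p^2 + 7*p)/(3*g*p + 6*g + p^2 + 2*p)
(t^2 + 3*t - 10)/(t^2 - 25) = (t - 2)/(t - 5)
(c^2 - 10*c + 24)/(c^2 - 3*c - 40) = (-c^2 + 10*c - 24)/(-c^2 + 3*c + 40)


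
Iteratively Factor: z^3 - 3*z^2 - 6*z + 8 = (z - 1)*(z^2 - 2*z - 8) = (z - 1)*(z + 2)*(z - 4)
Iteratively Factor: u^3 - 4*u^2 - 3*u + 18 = (u - 3)*(u^2 - u - 6) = (u - 3)*(u + 2)*(u - 3)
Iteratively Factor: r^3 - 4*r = (r)*(r^2 - 4) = r*(r + 2)*(r - 2)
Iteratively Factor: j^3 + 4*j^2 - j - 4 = (j + 4)*(j^2 - 1) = (j - 1)*(j + 4)*(j + 1)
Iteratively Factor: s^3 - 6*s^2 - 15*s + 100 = (s - 5)*(s^2 - s - 20) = (s - 5)*(s + 4)*(s - 5)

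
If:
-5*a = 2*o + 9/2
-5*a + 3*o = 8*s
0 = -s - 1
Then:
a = 1/10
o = -5/2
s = -1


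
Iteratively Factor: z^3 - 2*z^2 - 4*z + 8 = (z + 2)*(z^2 - 4*z + 4) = (z - 2)*(z + 2)*(z - 2)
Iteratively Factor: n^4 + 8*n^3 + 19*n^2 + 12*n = (n)*(n^3 + 8*n^2 + 19*n + 12) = n*(n + 4)*(n^2 + 4*n + 3) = n*(n + 1)*(n + 4)*(n + 3)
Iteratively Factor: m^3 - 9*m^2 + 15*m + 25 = (m - 5)*(m^2 - 4*m - 5) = (m - 5)^2*(m + 1)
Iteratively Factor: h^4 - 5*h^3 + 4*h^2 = (h)*(h^3 - 5*h^2 + 4*h) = h*(h - 4)*(h^2 - h) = h^2*(h - 4)*(h - 1)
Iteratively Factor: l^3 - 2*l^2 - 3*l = (l - 3)*(l^2 + l) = l*(l - 3)*(l + 1)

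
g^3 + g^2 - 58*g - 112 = (g - 8)*(g + 2)*(g + 7)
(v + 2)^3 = v^3 + 6*v^2 + 12*v + 8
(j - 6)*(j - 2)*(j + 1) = j^3 - 7*j^2 + 4*j + 12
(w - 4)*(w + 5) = w^2 + w - 20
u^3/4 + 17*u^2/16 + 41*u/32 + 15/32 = (u/4 + 1/4)*(u + 3/4)*(u + 5/2)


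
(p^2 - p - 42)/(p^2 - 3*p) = (p^2 - p - 42)/(p*(p - 3))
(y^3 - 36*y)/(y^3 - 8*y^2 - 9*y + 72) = y*(y^2 - 36)/(y^3 - 8*y^2 - 9*y + 72)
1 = 1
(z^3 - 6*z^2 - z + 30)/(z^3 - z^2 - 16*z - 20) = (z - 3)/(z + 2)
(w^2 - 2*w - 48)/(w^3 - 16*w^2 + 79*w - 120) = (w + 6)/(w^2 - 8*w + 15)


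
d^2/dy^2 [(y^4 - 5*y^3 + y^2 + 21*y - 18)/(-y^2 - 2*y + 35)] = 2*(-y^6 - 6*y^5 + 93*y^4 + 736*y^3 - 8451*y^2 + 16278*y - 1993)/(y^6 + 6*y^5 - 93*y^4 - 412*y^3 + 3255*y^2 + 7350*y - 42875)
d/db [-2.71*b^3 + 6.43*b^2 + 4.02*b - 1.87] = -8.13*b^2 + 12.86*b + 4.02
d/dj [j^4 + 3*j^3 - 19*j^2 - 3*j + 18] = 4*j^3 + 9*j^2 - 38*j - 3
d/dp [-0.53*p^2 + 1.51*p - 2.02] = 1.51 - 1.06*p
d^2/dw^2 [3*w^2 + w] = 6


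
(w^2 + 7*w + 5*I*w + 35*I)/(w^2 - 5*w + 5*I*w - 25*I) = (w + 7)/(w - 5)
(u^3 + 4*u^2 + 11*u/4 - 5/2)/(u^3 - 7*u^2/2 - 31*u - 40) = (u - 1/2)/(u - 8)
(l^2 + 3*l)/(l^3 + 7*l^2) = (l + 3)/(l*(l + 7))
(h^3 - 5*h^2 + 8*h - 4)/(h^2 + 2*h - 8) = (h^2 - 3*h + 2)/(h + 4)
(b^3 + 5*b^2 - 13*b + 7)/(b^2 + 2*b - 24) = (b^3 + 5*b^2 - 13*b + 7)/(b^2 + 2*b - 24)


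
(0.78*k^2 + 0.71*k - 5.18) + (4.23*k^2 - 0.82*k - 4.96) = 5.01*k^2 - 0.11*k - 10.14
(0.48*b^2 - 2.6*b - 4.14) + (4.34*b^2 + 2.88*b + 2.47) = 4.82*b^2 + 0.28*b - 1.67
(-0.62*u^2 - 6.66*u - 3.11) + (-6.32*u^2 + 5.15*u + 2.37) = -6.94*u^2 - 1.51*u - 0.74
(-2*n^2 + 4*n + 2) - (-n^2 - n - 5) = -n^2 + 5*n + 7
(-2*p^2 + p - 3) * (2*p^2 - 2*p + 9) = -4*p^4 + 6*p^3 - 26*p^2 + 15*p - 27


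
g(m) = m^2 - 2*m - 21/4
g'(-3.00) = -8.00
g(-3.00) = 9.75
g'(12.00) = 22.00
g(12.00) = 114.75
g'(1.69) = 1.38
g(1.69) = -5.77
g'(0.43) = -1.14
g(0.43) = -5.93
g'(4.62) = 7.24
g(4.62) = 6.85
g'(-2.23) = -6.46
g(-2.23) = 4.18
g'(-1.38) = -4.76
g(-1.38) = -0.59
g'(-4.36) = -10.72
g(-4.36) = 22.48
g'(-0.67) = -3.34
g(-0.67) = -3.46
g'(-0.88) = -3.76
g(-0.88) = -2.72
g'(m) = 2*m - 2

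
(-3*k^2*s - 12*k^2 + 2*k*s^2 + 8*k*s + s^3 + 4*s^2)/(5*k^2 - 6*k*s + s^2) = (3*k*s + 12*k + s^2 + 4*s)/(-5*k + s)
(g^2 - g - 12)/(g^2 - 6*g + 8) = (g + 3)/(g - 2)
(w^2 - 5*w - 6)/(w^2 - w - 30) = (w + 1)/(w + 5)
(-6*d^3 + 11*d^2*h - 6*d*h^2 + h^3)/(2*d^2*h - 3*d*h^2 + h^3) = (-3*d + h)/h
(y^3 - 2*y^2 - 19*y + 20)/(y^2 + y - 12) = (y^2 - 6*y + 5)/(y - 3)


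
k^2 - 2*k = k*(k - 2)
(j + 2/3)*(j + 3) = j^2 + 11*j/3 + 2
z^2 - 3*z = z*(z - 3)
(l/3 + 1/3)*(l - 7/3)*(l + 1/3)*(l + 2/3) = l^4/3 - l^3/9 - 31*l^2/27 - 71*l/81 - 14/81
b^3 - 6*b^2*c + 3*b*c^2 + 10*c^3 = (b - 5*c)*(b - 2*c)*(b + c)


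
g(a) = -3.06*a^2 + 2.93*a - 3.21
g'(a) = 2.93 - 6.12*a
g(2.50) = -15.01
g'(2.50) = -12.37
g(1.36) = -4.88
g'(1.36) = -5.39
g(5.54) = -80.89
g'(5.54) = -30.97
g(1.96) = -9.22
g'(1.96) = -9.07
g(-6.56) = -154.11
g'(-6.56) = 43.08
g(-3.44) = -49.50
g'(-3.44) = 23.98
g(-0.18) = -3.84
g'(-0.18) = 4.03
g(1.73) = -7.30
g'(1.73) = -7.66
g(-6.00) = -130.95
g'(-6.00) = 39.65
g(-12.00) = -479.01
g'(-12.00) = 76.37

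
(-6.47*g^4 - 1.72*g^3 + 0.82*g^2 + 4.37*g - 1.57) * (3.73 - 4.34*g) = 28.0798*g^5 - 16.6683*g^4 - 9.9744*g^3 - 15.9072*g^2 + 23.1139*g - 5.8561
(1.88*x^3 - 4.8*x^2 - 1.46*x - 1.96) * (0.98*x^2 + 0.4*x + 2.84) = 1.8424*x^5 - 3.952*x^4 + 1.9884*x^3 - 16.1368*x^2 - 4.9304*x - 5.5664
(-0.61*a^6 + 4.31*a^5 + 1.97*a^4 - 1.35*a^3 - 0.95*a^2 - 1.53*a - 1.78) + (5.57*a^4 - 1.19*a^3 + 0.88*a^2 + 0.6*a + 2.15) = -0.61*a^6 + 4.31*a^5 + 7.54*a^4 - 2.54*a^3 - 0.07*a^2 - 0.93*a + 0.37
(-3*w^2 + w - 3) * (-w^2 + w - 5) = 3*w^4 - 4*w^3 + 19*w^2 - 8*w + 15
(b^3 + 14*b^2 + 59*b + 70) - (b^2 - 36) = b^3 + 13*b^2 + 59*b + 106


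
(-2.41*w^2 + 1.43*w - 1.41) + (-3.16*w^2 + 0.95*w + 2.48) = -5.57*w^2 + 2.38*w + 1.07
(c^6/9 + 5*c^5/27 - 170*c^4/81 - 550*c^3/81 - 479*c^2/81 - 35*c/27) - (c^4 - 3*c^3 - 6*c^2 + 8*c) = c^6/9 + 5*c^5/27 - 251*c^4/81 - 307*c^3/81 + 7*c^2/81 - 251*c/27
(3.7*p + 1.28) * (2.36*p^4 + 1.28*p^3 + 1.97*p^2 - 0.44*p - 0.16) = 8.732*p^5 + 7.7568*p^4 + 8.9274*p^3 + 0.8936*p^2 - 1.1552*p - 0.2048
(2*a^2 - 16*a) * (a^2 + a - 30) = 2*a^4 - 14*a^3 - 76*a^2 + 480*a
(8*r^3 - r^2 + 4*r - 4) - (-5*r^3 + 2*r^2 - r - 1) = 13*r^3 - 3*r^2 + 5*r - 3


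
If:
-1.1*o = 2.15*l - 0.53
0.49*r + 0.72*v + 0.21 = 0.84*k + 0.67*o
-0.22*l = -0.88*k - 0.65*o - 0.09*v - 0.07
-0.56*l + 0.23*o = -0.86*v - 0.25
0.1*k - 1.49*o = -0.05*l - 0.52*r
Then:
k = 0.08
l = 0.30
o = -0.10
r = -0.33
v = -0.07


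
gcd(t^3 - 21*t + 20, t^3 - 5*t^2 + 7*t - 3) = t - 1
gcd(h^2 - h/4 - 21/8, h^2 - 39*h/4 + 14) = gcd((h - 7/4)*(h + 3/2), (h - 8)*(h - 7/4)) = h - 7/4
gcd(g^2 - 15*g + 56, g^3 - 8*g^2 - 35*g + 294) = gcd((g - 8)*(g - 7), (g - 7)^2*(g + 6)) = g - 7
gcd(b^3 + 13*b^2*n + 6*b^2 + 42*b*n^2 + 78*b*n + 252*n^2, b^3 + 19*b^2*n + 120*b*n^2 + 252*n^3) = b^2 + 13*b*n + 42*n^2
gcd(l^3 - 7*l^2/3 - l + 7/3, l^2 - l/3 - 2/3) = l - 1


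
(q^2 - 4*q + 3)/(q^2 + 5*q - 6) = (q - 3)/(q + 6)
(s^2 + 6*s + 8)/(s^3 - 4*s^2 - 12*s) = (s + 4)/(s*(s - 6))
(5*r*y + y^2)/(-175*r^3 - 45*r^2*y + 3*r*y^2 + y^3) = y/(-35*r^2 - 2*r*y + y^2)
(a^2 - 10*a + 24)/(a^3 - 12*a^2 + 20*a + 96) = (a - 4)/(a^2 - 6*a - 16)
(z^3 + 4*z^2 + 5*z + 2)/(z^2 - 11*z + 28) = (z^3 + 4*z^2 + 5*z + 2)/(z^2 - 11*z + 28)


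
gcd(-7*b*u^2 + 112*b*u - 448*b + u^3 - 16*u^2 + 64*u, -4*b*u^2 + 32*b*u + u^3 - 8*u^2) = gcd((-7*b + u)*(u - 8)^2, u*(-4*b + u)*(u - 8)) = u - 8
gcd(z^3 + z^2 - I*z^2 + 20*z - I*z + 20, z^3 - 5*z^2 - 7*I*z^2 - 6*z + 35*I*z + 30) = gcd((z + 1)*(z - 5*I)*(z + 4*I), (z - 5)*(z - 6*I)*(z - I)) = 1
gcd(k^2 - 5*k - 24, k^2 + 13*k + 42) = 1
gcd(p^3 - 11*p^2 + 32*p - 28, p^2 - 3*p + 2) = p - 2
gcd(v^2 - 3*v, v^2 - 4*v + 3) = v - 3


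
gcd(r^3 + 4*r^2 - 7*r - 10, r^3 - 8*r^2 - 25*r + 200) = r + 5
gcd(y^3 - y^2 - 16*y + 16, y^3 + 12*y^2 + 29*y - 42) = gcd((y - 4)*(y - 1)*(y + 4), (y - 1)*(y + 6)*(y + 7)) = y - 1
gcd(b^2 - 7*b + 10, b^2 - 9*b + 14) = b - 2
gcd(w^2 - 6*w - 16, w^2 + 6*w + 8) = w + 2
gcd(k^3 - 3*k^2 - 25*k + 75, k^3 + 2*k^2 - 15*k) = k^2 + 2*k - 15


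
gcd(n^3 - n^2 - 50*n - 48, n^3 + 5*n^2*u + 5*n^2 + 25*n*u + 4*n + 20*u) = n + 1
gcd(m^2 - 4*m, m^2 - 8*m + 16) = m - 4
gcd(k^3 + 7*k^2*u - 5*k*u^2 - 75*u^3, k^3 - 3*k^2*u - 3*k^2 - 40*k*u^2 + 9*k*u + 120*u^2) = k + 5*u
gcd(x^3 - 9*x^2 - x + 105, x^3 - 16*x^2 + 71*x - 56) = x - 7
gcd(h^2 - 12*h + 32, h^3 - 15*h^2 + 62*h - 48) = h - 8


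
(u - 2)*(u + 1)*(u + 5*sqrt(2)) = u^3 - u^2 + 5*sqrt(2)*u^2 - 5*sqrt(2)*u - 2*u - 10*sqrt(2)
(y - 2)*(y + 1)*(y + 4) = y^3 + 3*y^2 - 6*y - 8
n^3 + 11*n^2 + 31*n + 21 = (n + 1)*(n + 3)*(n + 7)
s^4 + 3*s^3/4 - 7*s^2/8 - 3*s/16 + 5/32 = (s - 1/2)^2*(s + 1/2)*(s + 5/4)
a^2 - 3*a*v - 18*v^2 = (a - 6*v)*(a + 3*v)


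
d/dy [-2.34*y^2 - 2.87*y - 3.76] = -4.68*y - 2.87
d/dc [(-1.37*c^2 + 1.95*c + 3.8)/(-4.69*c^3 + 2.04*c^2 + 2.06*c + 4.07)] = (-6.4253*c^4 + 18.291*c^3 + 46.6658*c^2 - 26.6558*c + 0.108500000000001)/(21.9961*c^6 - 19.1352*c^5 - 15.1612*c^4 - 29.7718*c^3 + 20.8492*c^2 + 16.7684*c + 16.5649)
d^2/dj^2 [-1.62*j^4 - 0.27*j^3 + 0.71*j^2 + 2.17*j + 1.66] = -19.44*j^2 - 1.62*j + 1.42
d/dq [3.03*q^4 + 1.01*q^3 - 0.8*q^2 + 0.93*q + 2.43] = 12.12*q^3 + 3.03*q^2 - 1.6*q + 0.93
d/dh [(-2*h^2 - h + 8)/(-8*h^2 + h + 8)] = 2*(-5*h^2 + 48*h - 8)/(64*h^4 - 16*h^3 - 127*h^2 + 16*h + 64)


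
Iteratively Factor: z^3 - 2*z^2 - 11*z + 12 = (z - 1)*(z^2 - z - 12) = (z - 4)*(z - 1)*(z + 3)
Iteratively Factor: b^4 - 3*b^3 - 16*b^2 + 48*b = (b - 3)*(b^3 - 16*b) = (b - 3)*(b + 4)*(b^2 - 4*b) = (b - 4)*(b - 3)*(b + 4)*(b)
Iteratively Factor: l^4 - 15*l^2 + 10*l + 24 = (l - 2)*(l^3 + 2*l^2 - 11*l - 12) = (l - 2)*(l + 4)*(l^2 - 2*l - 3) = (l - 2)*(l + 1)*(l + 4)*(l - 3)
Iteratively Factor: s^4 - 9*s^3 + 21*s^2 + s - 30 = (s + 1)*(s^3 - 10*s^2 + 31*s - 30) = (s - 5)*(s + 1)*(s^2 - 5*s + 6) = (s - 5)*(s - 2)*(s + 1)*(s - 3)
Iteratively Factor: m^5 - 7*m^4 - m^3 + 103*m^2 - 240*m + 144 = (m - 3)*(m^4 - 4*m^3 - 13*m^2 + 64*m - 48) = (m - 3)*(m - 1)*(m^3 - 3*m^2 - 16*m + 48) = (m - 4)*(m - 3)*(m - 1)*(m^2 + m - 12) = (m - 4)*(m - 3)^2*(m - 1)*(m + 4)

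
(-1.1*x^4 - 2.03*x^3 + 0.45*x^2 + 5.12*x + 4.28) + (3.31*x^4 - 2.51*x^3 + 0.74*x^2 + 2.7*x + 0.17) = 2.21*x^4 - 4.54*x^3 + 1.19*x^2 + 7.82*x + 4.45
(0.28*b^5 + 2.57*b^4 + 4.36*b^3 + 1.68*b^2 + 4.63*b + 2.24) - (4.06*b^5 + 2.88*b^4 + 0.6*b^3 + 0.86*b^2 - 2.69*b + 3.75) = -3.78*b^5 - 0.31*b^4 + 3.76*b^3 + 0.82*b^2 + 7.32*b - 1.51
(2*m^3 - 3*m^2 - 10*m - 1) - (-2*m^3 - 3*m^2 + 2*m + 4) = 4*m^3 - 12*m - 5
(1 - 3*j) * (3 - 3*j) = 9*j^2 - 12*j + 3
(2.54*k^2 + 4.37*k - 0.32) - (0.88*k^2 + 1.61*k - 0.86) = 1.66*k^2 + 2.76*k + 0.54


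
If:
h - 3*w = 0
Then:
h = 3*w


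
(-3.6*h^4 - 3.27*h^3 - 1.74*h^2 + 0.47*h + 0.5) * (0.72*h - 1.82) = -2.592*h^5 + 4.1976*h^4 + 4.6986*h^3 + 3.5052*h^2 - 0.4954*h - 0.91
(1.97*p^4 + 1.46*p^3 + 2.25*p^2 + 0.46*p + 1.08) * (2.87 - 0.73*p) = -1.4381*p^5 + 4.5881*p^4 + 2.5477*p^3 + 6.1217*p^2 + 0.5318*p + 3.0996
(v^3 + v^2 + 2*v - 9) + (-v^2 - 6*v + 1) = v^3 - 4*v - 8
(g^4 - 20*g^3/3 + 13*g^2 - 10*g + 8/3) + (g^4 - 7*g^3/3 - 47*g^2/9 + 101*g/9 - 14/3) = 2*g^4 - 9*g^3 + 70*g^2/9 + 11*g/9 - 2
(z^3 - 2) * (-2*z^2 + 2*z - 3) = -2*z^5 + 2*z^4 - 3*z^3 + 4*z^2 - 4*z + 6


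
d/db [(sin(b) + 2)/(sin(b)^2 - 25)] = (-4*sin(b) + cos(b)^2 - 26)*cos(b)/(sin(b)^2 - 25)^2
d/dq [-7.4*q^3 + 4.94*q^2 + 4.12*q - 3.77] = -22.2*q^2 + 9.88*q + 4.12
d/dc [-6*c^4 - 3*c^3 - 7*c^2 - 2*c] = -24*c^3 - 9*c^2 - 14*c - 2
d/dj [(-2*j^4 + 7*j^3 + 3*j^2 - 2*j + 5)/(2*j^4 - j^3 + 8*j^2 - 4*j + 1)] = (-12*j^6 - 44*j^5 + 95*j^4 - 108*j^3 + 40*j^2 - 74*j + 18)/(4*j^8 - 4*j^7 + 33*j^6 - 32*j^5 + 76*j^4 - 66*j^3 + 32*j^2 - 8*j + 1)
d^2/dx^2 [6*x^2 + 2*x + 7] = 12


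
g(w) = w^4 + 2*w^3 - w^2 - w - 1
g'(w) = 4*w^3 + 6*w^2 - 2*w - 1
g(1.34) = 3.90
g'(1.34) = 16.72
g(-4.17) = 143.13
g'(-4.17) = -178.37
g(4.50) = 566.56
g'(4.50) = 476.00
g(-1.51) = -3.46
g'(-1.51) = 1.93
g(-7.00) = 1672.00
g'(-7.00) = -1065.00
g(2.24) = 39.40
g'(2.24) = 69.58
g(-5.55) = 580.63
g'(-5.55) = -488.90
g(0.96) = -0.26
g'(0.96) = 6.15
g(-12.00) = 17147.00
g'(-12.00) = -6025.00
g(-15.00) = 43664.00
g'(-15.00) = -12121.00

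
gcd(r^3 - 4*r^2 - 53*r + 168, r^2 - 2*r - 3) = r - 3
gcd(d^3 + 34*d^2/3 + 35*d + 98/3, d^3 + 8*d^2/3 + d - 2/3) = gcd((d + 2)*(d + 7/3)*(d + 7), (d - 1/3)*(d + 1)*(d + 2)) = d + 2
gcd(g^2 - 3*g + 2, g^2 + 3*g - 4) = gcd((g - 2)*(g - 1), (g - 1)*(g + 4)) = g - 1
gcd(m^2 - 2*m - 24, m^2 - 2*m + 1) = 1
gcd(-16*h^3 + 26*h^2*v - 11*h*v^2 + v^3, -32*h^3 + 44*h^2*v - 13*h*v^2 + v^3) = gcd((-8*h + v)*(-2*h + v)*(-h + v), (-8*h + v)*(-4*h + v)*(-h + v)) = 8*h^2 - 9*h*v + v^2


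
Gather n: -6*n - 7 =-6*n - 7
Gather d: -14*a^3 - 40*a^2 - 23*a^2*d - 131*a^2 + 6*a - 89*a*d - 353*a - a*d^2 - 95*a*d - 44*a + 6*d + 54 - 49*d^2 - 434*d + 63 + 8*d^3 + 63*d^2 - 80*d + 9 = -14*a^3 - 171*a^2 - 391*a + 8*d^3 + d^2*(14 - a) + d*(-23*a^2 - 184*a - 508) + 126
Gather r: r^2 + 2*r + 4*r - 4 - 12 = r^2 + 6*r - 16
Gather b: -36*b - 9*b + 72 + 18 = 90 - 45*b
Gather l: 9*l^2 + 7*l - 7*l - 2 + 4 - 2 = 9*l^2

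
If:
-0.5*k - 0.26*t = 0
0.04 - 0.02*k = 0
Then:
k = 2.00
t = -3.85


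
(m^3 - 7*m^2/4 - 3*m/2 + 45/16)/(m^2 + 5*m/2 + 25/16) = (4*m^2 - 12*m + 9)/(4*m + 5)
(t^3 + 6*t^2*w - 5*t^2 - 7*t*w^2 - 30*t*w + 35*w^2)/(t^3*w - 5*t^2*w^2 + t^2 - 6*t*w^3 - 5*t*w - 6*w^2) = (-t^3 - 6*t^2*w + 5*t^2 + 7*t*w^2 + 30*t*w - 35*w^2)/(-t^3*w + 5*t^2*w^2 - t^2 + 6*t*w^3 + 5*t*w + 6*w^2)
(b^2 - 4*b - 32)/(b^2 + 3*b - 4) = (b - 8)/(b - 1)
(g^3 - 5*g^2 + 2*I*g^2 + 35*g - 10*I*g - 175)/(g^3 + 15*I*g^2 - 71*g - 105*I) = (g^2 - 5*g*(1 + I) + 25*I)/(g^2 + 8*I*g - 15)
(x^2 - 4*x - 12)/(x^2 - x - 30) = (x + 2)/(x + 5)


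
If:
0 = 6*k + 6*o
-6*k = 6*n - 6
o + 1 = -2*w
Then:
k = 2*w + 1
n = -2*w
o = -2*w - 1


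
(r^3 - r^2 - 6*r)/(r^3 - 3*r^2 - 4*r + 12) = r/(r - 2)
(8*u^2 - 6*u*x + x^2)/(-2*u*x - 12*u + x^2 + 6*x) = (-4*u + x)/(x + 6)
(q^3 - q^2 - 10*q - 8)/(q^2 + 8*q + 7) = (q^2 - 2*q - 8)/(q + 7)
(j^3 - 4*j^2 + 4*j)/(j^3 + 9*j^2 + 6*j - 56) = j*(j - 2)/(j^2 + 11*j + 28)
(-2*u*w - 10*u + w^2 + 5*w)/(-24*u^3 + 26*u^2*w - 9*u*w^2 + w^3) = (w + 5)/(12*u^2 - 7*u*w + w^2)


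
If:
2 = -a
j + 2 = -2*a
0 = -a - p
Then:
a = -2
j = 2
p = 2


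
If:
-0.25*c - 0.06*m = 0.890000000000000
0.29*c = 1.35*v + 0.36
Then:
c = 4.6551724137931*v + 1.24137931034483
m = -19.3965517241379*v - 20.0057471264368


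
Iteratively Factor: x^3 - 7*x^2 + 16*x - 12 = (x - 3)*(x^2 - 4*x + 4) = (x - 3)*(x - 2)*(x - 2)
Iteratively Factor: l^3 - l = (l)*(l^2 - 1) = l*(l - 1)*(l + 1)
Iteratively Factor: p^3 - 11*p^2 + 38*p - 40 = (p - 2)*(p^2 - 9*p + 20) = (p - 5)*(p - 2)*(p - 4)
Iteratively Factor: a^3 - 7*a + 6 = (a + 3)*(a^2 - 3*a + 2) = (a - 2)*(a + 3)*(a - 1)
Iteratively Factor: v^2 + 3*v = (v + 3)*(v)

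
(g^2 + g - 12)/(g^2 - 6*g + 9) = (g + 4)/(g - 3)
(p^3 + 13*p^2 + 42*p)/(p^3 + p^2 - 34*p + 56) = p*(p + 6)/(p^2 - 6*p + 8)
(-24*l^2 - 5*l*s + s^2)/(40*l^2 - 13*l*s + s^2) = (3*l + s)/(-5*l + s)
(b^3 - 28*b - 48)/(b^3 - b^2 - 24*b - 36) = (b + 4)/(b + 3)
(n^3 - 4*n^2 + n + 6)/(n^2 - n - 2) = n - 3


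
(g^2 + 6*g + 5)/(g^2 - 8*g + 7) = (g^2 + 6*g + 5)/(g^2 - 8*g + 7)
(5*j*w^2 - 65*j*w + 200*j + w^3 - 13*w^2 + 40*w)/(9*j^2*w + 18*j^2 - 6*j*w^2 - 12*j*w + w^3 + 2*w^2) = (5*j*w^2 - 65*j*w + 200*j + w^3 - 13*w^2 + 40*w)/(9*j^2*w + 18*j^2 - 6*j*w^2 - 12*j*w + w^3 + 2*w^2)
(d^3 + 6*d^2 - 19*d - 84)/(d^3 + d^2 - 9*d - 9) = (d^2 + 3*d - 28)/(d^2 - 2*d - 3)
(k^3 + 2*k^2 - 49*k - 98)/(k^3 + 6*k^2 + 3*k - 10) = (k^2 - 49)/(k^2 + 4*k - 5)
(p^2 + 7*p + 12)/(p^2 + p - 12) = (p + 3)/(p - 3)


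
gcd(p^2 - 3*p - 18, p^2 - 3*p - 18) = p^2 - 3*p - 18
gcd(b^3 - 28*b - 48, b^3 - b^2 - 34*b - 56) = b^2 + 6*b + 8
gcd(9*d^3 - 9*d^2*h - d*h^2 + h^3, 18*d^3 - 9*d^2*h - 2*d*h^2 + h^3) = 9*d^2 - h^2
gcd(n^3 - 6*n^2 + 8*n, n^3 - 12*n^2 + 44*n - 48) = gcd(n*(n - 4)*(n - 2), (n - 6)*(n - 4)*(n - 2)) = n^2 - 6*n + 8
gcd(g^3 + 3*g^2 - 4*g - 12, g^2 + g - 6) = g^2 + g - 6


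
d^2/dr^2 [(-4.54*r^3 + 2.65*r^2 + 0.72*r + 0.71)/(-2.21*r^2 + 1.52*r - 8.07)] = (-5.6843418860808e-14*r^4 - 165.797508*r^3 - 71.3712720000003*r^2 + 1865.358372*r - 340.78108)/(10.793861*r^6 - 22.271496*r^5 + 133.562013*r^4 - 166.164272*r^3 + 487.712871*r^2 - 296.969544*r + 525.557943)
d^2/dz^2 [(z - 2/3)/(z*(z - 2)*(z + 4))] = 2*(9*z^5 + 6*z^4 + 4*z^3 + 24*z^2 + 96*z - 128)/(3*z^3*(z^6 + 6*z^5 - 12*z^4 - 88*z^3 + 96*z^2 + 384*z - 512))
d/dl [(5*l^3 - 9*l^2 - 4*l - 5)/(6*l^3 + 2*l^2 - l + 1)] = (64*l^4 + 38*l^3 + 122*l^2 + 2*l - 9)/(36*l^6 + 24*l^5 - 8*l^4 + 8*l^3 + 5*l^2 - 2*l + 1)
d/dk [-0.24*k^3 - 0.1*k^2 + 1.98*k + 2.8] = -0.72*k^2 - 0.2*k + 1.98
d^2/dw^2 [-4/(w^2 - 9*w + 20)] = 8*(w^2 - 9*w - (2*w - 9)^2 + 20)/(w^2 - 9*w + 20)^3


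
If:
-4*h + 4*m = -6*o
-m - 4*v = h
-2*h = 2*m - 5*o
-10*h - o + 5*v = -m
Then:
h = 0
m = 0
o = 0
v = 0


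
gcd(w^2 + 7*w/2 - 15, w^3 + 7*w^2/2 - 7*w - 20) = w - 5/2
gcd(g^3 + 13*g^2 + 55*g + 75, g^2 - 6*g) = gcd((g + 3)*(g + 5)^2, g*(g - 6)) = 1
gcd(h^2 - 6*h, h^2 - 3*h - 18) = h - 6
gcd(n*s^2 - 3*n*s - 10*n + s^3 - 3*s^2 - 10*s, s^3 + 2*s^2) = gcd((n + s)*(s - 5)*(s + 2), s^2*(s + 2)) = s + 2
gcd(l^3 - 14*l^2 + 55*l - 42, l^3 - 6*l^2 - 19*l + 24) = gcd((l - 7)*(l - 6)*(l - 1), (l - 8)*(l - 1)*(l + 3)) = l - 1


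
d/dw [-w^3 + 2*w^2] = w*(4 - 3*w)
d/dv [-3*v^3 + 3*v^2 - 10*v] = -9*v^2 + 6*v - 10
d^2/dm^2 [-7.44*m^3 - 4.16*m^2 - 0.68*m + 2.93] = -44.64*m - 8.32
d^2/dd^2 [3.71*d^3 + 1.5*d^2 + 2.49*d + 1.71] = 22.26*d + 3.0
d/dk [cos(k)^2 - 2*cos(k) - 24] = 2*(1 - cos(k))*sin(k)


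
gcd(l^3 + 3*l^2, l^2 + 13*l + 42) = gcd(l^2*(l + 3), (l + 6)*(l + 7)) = 1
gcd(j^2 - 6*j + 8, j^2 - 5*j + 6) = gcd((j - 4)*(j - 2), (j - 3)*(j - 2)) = j - 2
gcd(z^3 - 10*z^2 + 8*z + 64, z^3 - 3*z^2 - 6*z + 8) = z^2 - 2*z - 8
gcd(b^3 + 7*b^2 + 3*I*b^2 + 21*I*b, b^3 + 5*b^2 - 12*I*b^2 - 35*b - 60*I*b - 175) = 1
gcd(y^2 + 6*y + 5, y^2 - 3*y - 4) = y + 1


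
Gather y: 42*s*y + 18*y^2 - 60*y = 18*y^2 + y*(42*s - 60)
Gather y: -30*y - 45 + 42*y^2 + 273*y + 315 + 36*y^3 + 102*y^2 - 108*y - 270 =36*y^3 + 144*y^2 + 135*y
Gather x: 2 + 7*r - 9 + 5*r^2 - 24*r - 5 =5*r^2 - 17*r - 12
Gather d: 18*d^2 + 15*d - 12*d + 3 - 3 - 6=18*d^2 + 3*d - 6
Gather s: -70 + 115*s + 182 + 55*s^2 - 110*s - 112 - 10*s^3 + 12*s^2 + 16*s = -10*s^3 + 67*s^2 + 21*s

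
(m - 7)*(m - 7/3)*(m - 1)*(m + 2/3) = m^4 - 29*m^3/3 + 169*m^2/9 + 7*m/9 - 98/9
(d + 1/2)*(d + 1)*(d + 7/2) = d^3 + 5*d^2 + 23*d/4 + 7/4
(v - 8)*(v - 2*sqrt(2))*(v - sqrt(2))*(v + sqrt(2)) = v^4 - 8*v^3 - 2*sqrt(2)*v^3 - 2*v^2 + 16*sqrt(2)*v^2 + 4*sqrt(2)*v + 16*v - 32*sqrt(2)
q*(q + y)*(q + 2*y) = q^3 + 3*q^2*y + 2*q*y^2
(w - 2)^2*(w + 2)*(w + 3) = w^4 + w^3 - 10*w^2 - 4*w + 24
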